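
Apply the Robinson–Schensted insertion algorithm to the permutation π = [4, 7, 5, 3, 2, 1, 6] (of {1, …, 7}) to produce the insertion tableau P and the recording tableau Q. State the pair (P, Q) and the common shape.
P = [1, 5, 6] / [2] / [3] / [4] / [7];  Q = [1, 2, 7] / [3] / [4] / [5] / [6];  common shape = (3, 1, 1, 1, 1)

Row-insert the values π_1, π_2, … into P one at a time, bumping the leftmost entry strictly greater than the inserted value down to the next row. The recording tableau Q records, in position (i, j), the step at which that cell was added to P.
  Insert 4 (step 1): P = [4];  Q = [1]
  Insert 7 (step 2): P = [4, 7];  Q = [1, 2]
  Insert 5 (step 3): P = [4, 5] / [7];  Q = [1, 2] / [3]
  Insert 3 (step 4): P = [3, 5] / [4] / [7];  Q = [1, 2] / [3] / [4]
  Insert 2 (step 5): P = [2, 5] / [3] / [4] / [7];  Q = [1, 2] / [3] / [4] / [5]
  Insert 1 (step 6): P = [1, 5] / [2] / [3] / [4] / [7];  Q = [1, 2] / [3] / [4] / [5] / [6]
  Insert 6 (step 7): P = [1, 5, 6] / [2] / [3] / [4] / [7];  Q = [1, 2, 7] / [3] / [4] / [5] / [6]
Final shape: (3, 1, 1, 1, 1).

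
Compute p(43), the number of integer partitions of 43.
p(43) = 63261

Compute p(n) via the recurrence p(n, m) = p(n, m−1) + p(n−m, m), where p(n, m) counts partitions of n with all parts ≤ m and p(n) = p(n, n). The base cases are p(0, m) = 1 and p(n, 0) = 0 for n > 0. Filling the table yields p(43) = 63261. (Euler's pentagonal recurrence is an alternative.)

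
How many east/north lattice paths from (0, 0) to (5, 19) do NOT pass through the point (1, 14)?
Number of paths = 40614

Total paths from (0, 0) to (5, 19): C(24, 5) = 42504. Paths through (1, 14): (paths (0, 0) → (1, 14)) × (paths (1, 14) → (5, 19)) = C(15, 1) · C(9, 4) = 15 · 126 = 1890. Avoidance count = 42504 − 1890 = 40614.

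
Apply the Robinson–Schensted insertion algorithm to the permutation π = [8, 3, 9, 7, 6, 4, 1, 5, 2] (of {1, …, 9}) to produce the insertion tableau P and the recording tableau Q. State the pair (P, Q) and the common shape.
P = [1, 2, 5] / [3, 4] / [6, 9] / [7] / [8];  Q = [1, 3, 8] / [2, 4] / [5, 9] / [6] / [7];  common shape = (3, 2, 2, 1, 1)

Row-insert the values π_1, π_2, … into P one at a time, bumping the leftmost entry strictly greater than the inserted value down to the next row. The recording tableau Q records, in position (i, j), the step at which that cell was added to P.
  Insert 8 (step 1): P = [8];  Q = [1]
  Insert 3 (step 2): P = [3] / [8];  Q = [1] / [2]
  Insert 9 (step 3): P = [3, 9] / [8];  Q = [1, 3] / [2]
  Insert 7 (step 4): P = [3, 7] / [8, 9];  Q = [1, 3] / [2, 4]
  Insert 6 (step 5): P = [3, 6] / [7, 9] / [8];  Q = [1, 3] / [2, 4] / [5]
  Insert 4 (step 6): P = [3, 4] / [6, 9] / [7] / [8];  Q = [1, 3] / [2, 4] / [5] / [6]
  Insert 1 (step 7): P = [1, 4] / [3, 9] / [6] / [7] / [8];  Q = [1, 3] / [2, 4] / [5] / [6] / [7]
  Insert 5 (step 8): P = [1, 4, 5] / [3, 9] / [6] / [7] / [8];  Q = [1, 3, 8] / [2, 4] / [5] / [6] / [7]
  Insert 2 (step 9): P = [1, 2, 5] / [3, 4] / [6, 9] / [7] / [8];  Q = [1, 3, 8] / [2, 4] / [5, 9] / [6] / [7]
Final shape: (3, 2, 2, 1, 1).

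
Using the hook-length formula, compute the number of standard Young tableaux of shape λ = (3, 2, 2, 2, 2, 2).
# SYT of shape (3, 2, 2, 2, 2, 2) = 1287

Hook-length formula: f^λ = n! / Π hook(c), product over all cells c of the Young diagram. For λ = (3, 2, 2, 2, 2, 2), n = 13 boxes. Hook lengths by row (left-to-right, top-to-bottom): [8, 7, 1]; [6, 5]; [5, 4]; [4, 3]; [3, 2]; [2, 1]. Product of hooks = 4838400. So f^λ = 13! / 4838400 = 6227020800 / 4838400 = 1287.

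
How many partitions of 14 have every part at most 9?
p(14, parts ≤ 9) = 123

Partitions of 14 with all parts ≤ 9: 9+5, 9+4+1, 9+3+2, 9+3+1+1, 9+2+2+1, 9+2+1+1+1, 9+1+1+1+1+1, 8+6, 8+5+1, 8+4+2, 8+4+1+1, 8+3+3, 8+3+2+1, 8+3+1+1+1, 8+2+2+2, 8+2+2+1+1, 8+2+1+1+1+1, 8+1+1+1+1+1+1, 7+7, 7+6+1, 7+5+2, 7+5+1+1, 7+4+3, 7+4+2+1, 7+4+1+1+1, 7+3+3+1, 7+3+2+2, 7+3+2+1+1, 7+3+1+1+1+1, 7+2+2+2+1, … (123 total). Count = 123.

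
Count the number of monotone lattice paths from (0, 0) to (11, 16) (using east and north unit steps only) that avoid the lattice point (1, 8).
Number of paths = 12644073

Total paths from (0, 0) to (11, 16): C(27, 11) = 13037895. Paths through (1, 8): (paths (0, 0) → (1, 8)) × (paths (1, 8) → (11, 16)) = C(9, 1) · C(18, 10) = 9 · 43758 = 393822. Avoidance count = 13037895 − 393822 = 12644073.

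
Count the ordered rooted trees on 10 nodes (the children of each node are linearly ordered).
C_9 = 4862

These ordered rooted trees are counted by the Catalan number C_n = (1/(n + 1)) · C(2n, n). For n = 9: C_9 = (1/10) · C(18, 9) = 48620/10 = 4862.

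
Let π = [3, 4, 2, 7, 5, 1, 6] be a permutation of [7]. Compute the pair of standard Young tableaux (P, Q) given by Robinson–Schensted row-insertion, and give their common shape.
P = [1, 4, 5, 6] / [2, 7] / [3];  Q = [1, 2, 4, 7] / [3, 5] / [6];  common shape = (4, 2, 1)

Row-insert the values π_1, π_2, … into P one at a time, bumping the leftmost entry strictly greater than the inserted value down to the next row. The recording tableau Q records, in position (i, j), the step at which that cell was added to P.
  Insert 3 (step 1): P = [3];  Q = [1]
  Insert 4 (step 2): P = [3, 4];  Q = [1, 2]
  Insert 2 (step 3): P = [2, 4] / [3];  Q = [1, 2] / [3]
  Insert 7 (step 4): P = [2, 4, 7] / [3];  Q = [1, 2, 4] / [3]
  Insert 5 (step 5): P = [2, 4, 5] / [3, 7];  Q = [1, 2, 4] / [3, 5]
  Insert 1 (step 6): P = [1, 4, 5] / [2, 7] / [3];  Q = [1, 2, 4] / [3, 5] / [6]
  Insert 6 (step 7): P = [1, 4, 5, 6] / [2, 7] / [3];  Q = [1, 2, 4, 7] / [3, 5] / [6]
Final shape: (4, 2, 1).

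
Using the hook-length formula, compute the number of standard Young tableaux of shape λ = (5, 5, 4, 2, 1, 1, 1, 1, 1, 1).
# SYT of shape (5, 5, 4, 2, 1, 1, 1, 1, 1, 1) = 604365300

Hook-length formula: f^λ = n! / Π hook(c), product over all cells c of the Young diagram. For λ = (5, 5, 4, 2, 1, 1, 1, 1, 1, 1), n = 22 boxes. Hook lengths by row (left-to-right, top-to-bottom): [14, 7, 5, 4, 2]; [13, 6, 4, 3, 1]; [11, 4, 2, 1]; [8, 1]; [6]; [5]; [4]; [3]; [2]; [1]. Product of hooks = 1859803545600. So f^λ = 22! / 1859803545600 = 1124000727777607680000 / 1859803545600 = 604365300.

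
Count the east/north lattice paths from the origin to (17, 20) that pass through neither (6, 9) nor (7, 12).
Number of paths = 11045838606

Inclusion–exclusion. Total paths: C(37, 17) = 15905368710. Through P₁: C(15, 6)·C(22, 11) = 3530687160. Through P₂: C(19, 7)·C(18, 10) = 2204878104. Since P₁ is strictly southwest of P₂, a monotone path through both must visit P₁ then P₂; paths through both = C(15, 6)·C(4, 1)·C(18, 10) = 876035160. Avoid both = 15905368710 − 3530687160 − 2204878104 + 876035160 = 11045838606.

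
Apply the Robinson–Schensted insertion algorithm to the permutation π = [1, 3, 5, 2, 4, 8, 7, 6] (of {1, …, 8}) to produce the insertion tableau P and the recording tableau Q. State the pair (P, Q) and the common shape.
P = [1, 2, 4, 6] / [3, 5, 7] / [8];  Q = [1, 2, 3, 6] / [4, 5, 7] / [8];  common shape = (4, 3, 1)

Row-insert the values π_1, π_2, … into P one at a time, bumping the leftmost entry strictly greater than the inserted value down to the next row. The recording tableau Q records, in position (i, j), the step at which that cell was added to P.
  Insert 1 (step 1): P = [1];  Q = [1]
  Insert 3 (step 2): P = [1, 3];  Q = [1, 2]
  Insert 5 (step 3): P = [1, 3, 5];  Q = [1, 2, 3]
  Insert 2 (step 4): P = [1, 2, 5] / [3];  Q = [1, 2, 3] / [4]
  Insert 4 (step 5): P = [1, 2, 4] / [3, 5];  Q = [1, 2, 3] / [4, 5]
  Insert 8 (step 6): P = [1, 2, 4, 8] / [3, 5];  Q = [1, 2, 3, 6] / [4, 5]
  Insert 7 (step 7): P = [1, 2, 4, 7] / [3, 5, 8];  Q = [1, 2, 3, 6] / [4, 5, 7]
  Insert 6 (step 8): P = [1, 2, 4, 6] / [3, 5, 7] / [8];  Q = [1, 2, 3, 6] / [4, 5, 7] / [8]
Final shape: (4, 3, 1).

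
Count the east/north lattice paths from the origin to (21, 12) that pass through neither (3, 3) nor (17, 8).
Number of paths = 201649770

Inclusion–exclusion. Total paths: C(33, 21) = 354817320. Through P₁: C(6, 3)·C(27, 18) = 93736500. Through P₂: C(25, 17)·C(8, 4) = 75710250. Since P₁ is strictly southwest of P₂, a monotone path through both must visit P₁ then P₂; paths through both = C(6, 3)·C(19, 14)·C(8, 4) = 16279200. Avoid both = 354817320 − 93736500 − 75710250 + 16279200 = 201649770.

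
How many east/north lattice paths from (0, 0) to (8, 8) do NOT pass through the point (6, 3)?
Number of paths = 11106

Total paths from (0, 0) to (8, 8): C(16, 8) = 12870. Paths through (6, 3): (paths (0, 0) → (6, 3)) × (paths (6, 3) → (8, 8)) = C(9, 6) · C(7, 2) = 84 · 21 = 1764. Avoidance count = 12870 − 1764 = 11106.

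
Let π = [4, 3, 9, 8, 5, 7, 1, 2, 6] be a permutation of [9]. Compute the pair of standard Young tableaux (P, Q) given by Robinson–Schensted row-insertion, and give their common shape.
P = [1, 2, 6] / [3, 5, 7] / [4, 8] / [9];  Q = [1, 3, 6] / [2, 4, 9] / [5, 8] / [7];  common shape = (3, 3, 2, 1)

Row-insert the values π_1, π_2, … into P one at a time, bumping the leftmost entry strictly greater than the inserted value down to the next row. The recording tableau Q records, in position (i, j), the step at which that cell was added to P.
  Insert 4 (step 1): P = [4];  Q = [1]
  Insert 3 (step 2): P = [3] / [4];  Q = [1] / [2]
  Insert 9 (step 3): P = [3, 9] / [4];  Q = [1, 3] / [2]
  Insert 8 (step 4): P = [3, 8] / [4, 9];  Q = [1, 3] / [2, 4]
  Insert 5 (step 5): P = [3, 5] / [4, 8] / [9];  Q = [1, 3] / [2, 4] / [5]
  Insert 7 (step 6): P = [3, 5, 7] / [4, 8] / [9];  Q = [1, 3, 6] / [2, 4] / [5]
  Insert 1 (step 7): P = [1, 5, 7] / [3, 8] / [4] / [9];  Q = [1, 3, 6] / [2, 4] / [5] / [7]
  Insert 2 (step 8): P = [1, 2, 7] / [3, 5] / [4, 8] / [9];  Q = [1, 3, 6] / [2, 4] / [5, 8] / [7]
  Insert 6 (step 9): P = [1, 2, 6] / [3, 5, 7] / [4, 8] / [9];  Q = [1, 3, 6] / [2, 4, 9] / [5, 8] / [7]
Final shape: (3, 3, 2, 1).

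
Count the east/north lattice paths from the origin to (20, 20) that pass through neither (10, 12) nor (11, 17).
Number of paths = 105679846272

Inclusion–exclusion. Total paths: C(40, 20) = 137846528820. Through P₁: C(22, 10)·C(18, 10) = 28295935668. Through P₂: C(28, 11)·C(12, 9) = 4724319600. Since P₁ is strictly southwest of P₂, a monotone path through both must visit P₁ then P₂; paths through both = C(22, 10)·C(6, 1)·C(12, 9) = 853572720. Avoid both = 137846528820 − 28295935668 − 4724319600 + 853572720 = 105679846272.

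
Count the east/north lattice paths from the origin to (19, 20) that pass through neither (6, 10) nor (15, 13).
Number of paths = 47987051882

Inclusion–exclusion. Total paths: C(39, 19) = 68923264410. Through P₁: C(16, 6)·C(23, 13) = 9161680528. Through P₂: C(28, 15)·C(11, 4) = 12355912800. Since P₁ is strictly southwest of P₂, a monotone path through both must visit P₁ then P₂; paths through both = C(16, 6)·C(12, 9)·C(11, 4) = 581380800. Avoid both = 68923264410 − 9161680528 − 12355912800 + 581380800 = 47987051882.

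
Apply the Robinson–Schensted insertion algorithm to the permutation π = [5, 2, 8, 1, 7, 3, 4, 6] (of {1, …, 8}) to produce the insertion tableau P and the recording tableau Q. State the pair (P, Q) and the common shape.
P = [1, 3, 4, 6] / [2, 7] / [5, 8];  Q = [1, 3, 7, 8] / [2, 5] / [4, 6];  common shape = (4, 2, 2)

Row-insert the values π_1, π_2, … into P one at a time, bumping the leftmost entry strictly greater than the inserted value down to the next row. The recording tableau Q records, in position (i, j), the step at which that cell was added to P.
  Insert 5 (step 1): P = [5];  Q = [1]
  Insert 2 (step 2): P = [2] / [5];  Q = [1] / [2]
  Insert 8 (step 3): P = [2, 8] / [5];  Q = [1, 3] / [2]
  Insert 1 (step 4): P = [1, 8] / [2] / [5];  Q = [1, 3] / [2] / [4]
  Insert 7 (step 5): P = [1, 7] / [2, 8] / [5];  Q = [1, 3] / [2, 5] / [4]
  Insert 3 (step 6): P = [1, 3] / [2, 7] / [5, 8];  Q = [1, 3] / [2, 5] / [4, 6]
  Insert 4 (step 7): P = [1, 3, 4] / [2, 7] / [5, 8];  Q = [1, 3, 7] / [2, 5] / [4, 6]
  Insert 6 (step 8): P = [1, 3, 4, 6] / [2, 7] / [5, 8];  Q = [1, 3, 7, 8] / [2, 5] / [4, 6]
Final shape: (4, 2, 2).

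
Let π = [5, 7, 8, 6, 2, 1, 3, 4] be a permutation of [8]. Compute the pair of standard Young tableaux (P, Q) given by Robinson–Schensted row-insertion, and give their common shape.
P = [1, 3, 4] / [2, 6, 8] / [5] / [7];  Q = [1, 2, 3] / [4, 7, 8] / [5] / [6];  common shape = (3, 3, 1, 1)

Row-insert the values π_1, π_2, … into P one at a time, bumping the leftmost entry strictly greater than the inserted value down to the next row. The recording tableau Q records, in position (i, j), the step at which that cell was added to P.
  Insert 5 (step 1): P = [5];  Q = [1]
  Insert 7 (step 2): P = [5, 7];  Q = [1, 2]
  Insert 8 (step 3): P = [5, 7, 8];  Q = [1, 2, 3]
  Insert 6 (step 4): P = [5, 6, 8] / [7];  Q = [1, 2, 3] / [4]
  Insert 2 (step 5): P = [2, 6, 8] / [5] / [7];  Q = [1, 2, 3] / [4] / [5]
  Insert 1 (step 6): P = [1, 6, 8] / [2] / [5] / [7];  Q = [1, 2, 3] / [4] / [5] / [6]
  Insert 3 (step 7): P = [1, 3, 8] / [2, 6] / [5] / [7];  Q = [1, 2, 3] / [4, 7] / [5] / [6]
  Insert 4 (step 8): P = [1, 3, 4] / [2, 6, 8] / [5] / [7];  Q = [1, 2, 3] / [4, 7, 8] / [5] / [6]
Final shape: (3, 3, 1, 1).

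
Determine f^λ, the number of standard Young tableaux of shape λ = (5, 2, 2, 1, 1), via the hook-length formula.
# SYT of shape (5, 2, 2, 1, 1) = 1540

Hook-length formula: f^λ = n! / Π hook(c), product over all cells c of the Young diagram. For λ = (5, 2, 2, 1, 1), n = 11 boxes. Hook lengths by row (left-to-right, top-to-bottom): [9, 6, 3, 2, 1]; [5, 2]; [4, 1]; [2]; [1]. Product of hooks = 25920. So f^λ = 11! / 25920 = 39916800 / 25920 = 1540.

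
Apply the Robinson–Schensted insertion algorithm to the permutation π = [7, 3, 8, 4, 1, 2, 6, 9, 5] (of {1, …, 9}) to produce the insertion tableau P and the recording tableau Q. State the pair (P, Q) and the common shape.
P = [1, 2, 5, 9] / [3, 4, 6] / [7, 8];  Q = [1, 3, 7, 8] / [2, 4, 9] / [5, 6];  common shape = (4, 3, 2)

Row-insert the values π_1, π_2, … into P one at a time, bumping the leftmost entry strictly greater than the inserted value down to the next row. The recording tableau Q records, in position (i, j), the step at which that cell was added to P.
  Insert 7 (step 1): P = [7];  Q = [1]
  Insert 3 (step 2): P = [3] / [7];  Q = [1] / [2]
  Insert 8 (step 3): P = [3, 8] / [7];  Q = [1, 3] / [2]
  Insert 4 (step 4): P = [3, 4] / [7, 8];  Q = [1, 3] / [2, 4]
  Insert 1 (step 5): P = [1, 4] / [3, 8] / [7];  Q = [1, 3] / [2, 4] / [5]
  Insert 2 (step 6): P = [1, 2] / [3, 4] / [7, 8];  Q = [1, 3] / [2, 4] / [5, 6]
  Insert 6 (step 7): P = [1, 2, 6] / [3, 4] / [7, 8];  Q = [1, 3, 7] / [2, 4] / [5, 6]
  Insert 9 (step 8): P = [1, 2, 6, 9] / [3, 4] / [7, 8];  Q = [1, 3, 7, 8] / [2, 4] / [5, 6]
  Insert 5 (step 9): P = [1, 2, 5, 9] / [3, 4, 6] / [7, 8];  Q = [1, 3, 7, 8] / [2, 4, 9] / [5, 6]
Final shape: (4, 3, 2).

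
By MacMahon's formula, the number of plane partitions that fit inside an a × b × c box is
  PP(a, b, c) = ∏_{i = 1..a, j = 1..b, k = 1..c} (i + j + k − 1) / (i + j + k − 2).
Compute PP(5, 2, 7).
PP(5, 2, 7) = 169884

Evaluate the triple product over i = 1..5, j = 1..2, k = 1..7. The factors are (2/1) · (3/2) · (4/3) · (5/4) · (6/5) · (7/6) · (8/7) · (3/2) · … (70 factors total). The numerators and denominators telescope so the product is an integer; carrying out the multiplication exactly gives PP(5, 2, 7) = 169884.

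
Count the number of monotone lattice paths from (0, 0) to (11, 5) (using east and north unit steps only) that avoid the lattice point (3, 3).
Number of paths = 3468

Total paths from (0, 0) to (11, 5): C(16, 11) = 4368. Paths through (3, 3): (paths (0, 0) → (3, 3)) × (paths (3, 3) → (11, 5)) = C(6, 3) · C(10, 8) = 20 · 45 = 900. Avoidance count = 4368 − 900 = 3468.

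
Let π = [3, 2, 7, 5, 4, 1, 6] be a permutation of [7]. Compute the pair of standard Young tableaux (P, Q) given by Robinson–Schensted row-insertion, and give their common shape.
P = [1, 4, 6] / [2, 5] / [3] / [7];  Q = [1, 3, 7] / [2, 4] / [5] / [6];  common shape = (3, 2, 1, 1)

Row-insert the values π_1, π_2, … into P one at a time, bumping the leftmost entry strictly greater than the inserted value down to the next row. The recording tableau Q records, in position (i, j), the step at which that cell was added to P.
  Insert 3 (step 1): P = [3];  Q = [1]
  Insert 2 (step 2): P = [2] / [3];  Q = [1] / [2]
  Insert 7 (step 3): P = [2, 7] / [3];  Q = [1, 3] / [2]
  Insert 5 (step 4): P = [2, 5] / [3, 7];  Q = [1, 3] / [2, 4]
  Insert 4 (step 5): P = [2, 4] / [3, 5] / [7];  Q = [1, 3] / [2, 4] / [5]
  Insert 1 (step 6): P = [1, 4] / [2, 5] / [3] / [7];  Q = [1, 3] / [2, 4] / [5] / [6]
  Insert 6 (step 7): P = [1, 4, 6] / [2, 5] / [3] / [7];  Q = [1, 3, 7] / [2, 4] / [5] / [6]
Final shape: (3, 2, 1, 1).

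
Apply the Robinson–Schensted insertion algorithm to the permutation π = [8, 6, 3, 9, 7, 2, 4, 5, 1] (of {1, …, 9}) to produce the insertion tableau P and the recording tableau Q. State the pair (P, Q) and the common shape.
P = [1, 4, 5] / [2, 7] / [3, 9] / [6] / [8];  Q = [1, 4, 8] / [2, 5] / [3, 7] / [6] / [9];  common shape = (3, 2, 2, 1, 1)

Row-insert the values π_1, π_2, … into P one at a time, bumping the leftmost entry strictly greater than the inserted value down to the next row. The recording tableau Q records, in position (i, j), the step at which that cell was added to P.
  Insert 8 (step 1): P = [8];  Q = [1]
  Insert 6 (step 2): P = [6] / [8];  Q = [1] / [2]
  Insert 3 (step 3): P = [3] / [6] / [8];  Q = [1] / [2] / [3]
  Insert 9 (step 4): P = [3, 9] / [6] / [8];  Q = [1, 4] / [2] / [3]
  Insert 7 (step 5): P = [3, 7] / [6, 9] / [8];  Q = [1, 4] / [2, 5] / [3]
  Insert 2 (step 6): P = [2, 7] / [3, 9] / [6] / [8];  Q = [1, 4] / [2, 5] / [3] / [6]
  Insert 4 (step 7): P = [2, 4] / [3, 7] / [6, 9] / [8];  Q = [1, 4] / [2, 5] / [3, 7] / [6]
  Insert 5 (step 8): P = [2, 4, 5] / [3, 7] / [6, 9] / [8];  Q = [1, 4, 8] / [2, 5] / [3, 7] / [6]
  Insert 1 (step 9): P = [1, 4, 5] / [2, 7] / [3, 9] / [6] / [8];  Q = [1, 4, 8] / [2, 5] / [3, 7] / [6] / [9]
Final shape: (3, 2, 2, 1, 1).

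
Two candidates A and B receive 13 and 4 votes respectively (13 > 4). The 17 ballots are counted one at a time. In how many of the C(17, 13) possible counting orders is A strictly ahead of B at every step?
Strict-lead orderings = 1260

Total orderings of the 17 votes with 13 for A: C(17, 13) = 2380. By the Bertrand ballot formula (Cycle Lemma / reflection principle), the number of orderings in which A is strictly ahead of B throughout is (p − q)/(p + q) · C(p + q, p) = (13 − 4)/(13 + 4) · 2380 = 1260.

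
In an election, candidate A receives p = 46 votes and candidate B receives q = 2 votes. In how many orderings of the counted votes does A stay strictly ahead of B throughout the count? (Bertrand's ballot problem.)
Strict-lead orderings = 1034

Total orderings of the 48 votes with 46 for A: C(48, 46) = 1128. By the Bertrand ballot formula (Cycle Lemma / reflection principle), the number of orderings in which A is strictly ahead of B throughout is (p − q)/(p + q) · C(p + q, p) = (46 − 2)/(46 + 2) · 1128 = 1034.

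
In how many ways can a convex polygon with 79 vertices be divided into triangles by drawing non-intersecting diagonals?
C_77 = 18793142726809884575211361279087545193250040

These polygon triangulations are counted by the Catalan number C_n = (1/(n + 1)) · C(2n, n). For n = 77: C_77 = (1/78) · C(154, 77) = 1465865132691170996866486179768828525073503120/78 = 18793142726809884575211361279087545193250040.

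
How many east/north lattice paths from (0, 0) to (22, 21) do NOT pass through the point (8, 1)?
Number of paths = 1039521701100

Total paths from (0, 0) to (22, 21): C(43, 22) = 1052049481860. Paths through (8, 1): (paths (0, 0) → (8, 1)) × (paths (8, 1) → (22, 21)) = C(9, 8) · C(34, 14) = 9 · 1391975640 = 12527780760. Avoidance count = 1052049481860 − 12527780760 = 1039521701100.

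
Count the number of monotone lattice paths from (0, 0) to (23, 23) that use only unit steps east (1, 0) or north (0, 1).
Number of paths = 8233430727600

A monotone lattice path from (0, 0) to (23, 23) consists of 23 east steps and 23 north steps in some order, so it is determined by which 23 of the 46 steps are east. The count is C(46, 23) = 8233430727600.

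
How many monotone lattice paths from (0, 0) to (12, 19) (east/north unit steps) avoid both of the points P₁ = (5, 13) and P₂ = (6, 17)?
Number of paths = 124790841

Inclusion–exclusion. Total paths: C(31, 12) = 141120525. Through P₁: C(18, 5)·C(13, 7) = 14702688. Through P₂: C(23, 6)·C(8, 6) = 2826516. Since P₁ is strictly southwest of P₂, a monotone path through both must visit P₁ then P₂; paths through both = C(18, 5)·C(5, 1)·C(8, 6) = 1199520. Avoid both = 141120525 − 14702688 − 2826516 + 1199520 = 124790841.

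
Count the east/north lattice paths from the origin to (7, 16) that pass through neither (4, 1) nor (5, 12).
Number of paths = 149157

Inclusion–exclusion. Total paths: C(23, 7) = 245157. Through P₁: C(5, 4)·C(18, 3) = 4080. Through P₂: C(17, 5)·C(6, 2) = 92820. Since P₁ is strictly southwest of P₂, a monotone path through both must visit P₁ then P₂; paths through both = C(5, 4)·C(12, 1)·C(6, 2) = 900. Avoid both = 245157 − 4080 − 92820 + 900 = 149157.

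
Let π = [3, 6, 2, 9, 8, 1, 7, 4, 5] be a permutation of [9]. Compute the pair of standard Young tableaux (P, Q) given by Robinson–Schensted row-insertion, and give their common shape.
P = [1, 4, 5] / [2, 6, 7] / [3, 8] / [9];  Q = [1, 2, 4] / [3, 5, 9] / [6, 7] / [8];  common shape = (3, 3, 2, 1)

Row-insert the values π_1, π_2, … into P one at a time, bumping the leftmost entry strictly greater than the inserted value down to the next row. The recording tableau Q records, in position (i, j), the step at which that cell was added to P.
  Insert 3 (step 1): P = [3];  Q = [1]
  Insert 6 (step 2): P = [3, 6];  Q = [1, 2]
  Insert 2 (step 3): P = [2, 6] / [3];  Q = [1, 2] / [3]
  Insert 9 (step 4): P = [2, 6, 9] / [3];  Q = [1, 2, 4] / [3]
  Insert 8 (step 5): P = [2, 6, 8] / [3, 9];  Q = [1, 2, 4] / [3, 5]
  Insert 1 (step 6): P = [1, 6, 8] / [2, 9] / [3];  Q = [1, 2, 4] / [3, 5] / [6]
  Insert 7 (step 7): P = [1, 6, 7] / [2, 8] / [3, 9];  Q = [1, 2, 4] / [3, 5] / [6, 7]
  Insert 4 (step 8): P = [1, 4, 7] / [2, 6] / [3, 8] / [9];  Q = [1, 2, 4] / [3, 5] / [6, 7] / [8]
  Insert 5 (step 9): P = [1, 4, 5] / [2, 6, 7] / [3, 8] / [9];  Q = [1, 2, 4] / [3, 5, 9] / [6, 7] / [8]
Final shape: (3, 3, 2, 1).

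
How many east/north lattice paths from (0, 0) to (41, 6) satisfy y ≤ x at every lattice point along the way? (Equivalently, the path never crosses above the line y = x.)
Number of paths = 9203634

By the reflection principle (André's argument), the number of monotone paths to (41, 6) with n ≤ m that never go above y = x is C(47, 41) − C(47, 42) = 10737573 − 1533939 = 9203634.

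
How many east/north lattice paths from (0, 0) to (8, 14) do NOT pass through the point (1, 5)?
Number of paths = 251130

Total paths from (0, 0) to (8, 14): C(22, 8) = 319770. Paths through (1, 5): (paths (0, 0) → (1, 5)) × (paths (1, 5) → (8, 14)) = C(6, 1) · C(16, 7) = 6 · 11440 = 68640. Avoidance count = 319770 − 68640 = 251130.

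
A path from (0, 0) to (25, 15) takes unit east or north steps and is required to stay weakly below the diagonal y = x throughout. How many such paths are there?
Number of paths = 17018415216

By the reflection principle (André's argument), the number of monotone paths to (25, 15) with n ≤ m that never go above y = x is C(40, 25) − C(40, 26) = 40225345056 − 23206929840 = 17018415216.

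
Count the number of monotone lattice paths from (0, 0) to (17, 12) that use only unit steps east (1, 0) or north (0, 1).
Number of paths = 51895935

A monotone lattice path from (0, 0) to (17, 12) consists of 17 east steps and 12 north steps in some order, so it is determined by which 17 of the 29 steps are east. The count is C(29, 17) = 51895935.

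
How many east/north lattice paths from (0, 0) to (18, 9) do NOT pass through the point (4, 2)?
Number of paths = 2942625

Total paths from (0, 0) to (18, 9): C(27, 18) = 4686825. Paths through (4, 2): (paths (0, 0) → (4, 2)) × (paths (4, 2) → (18, 9)) = C(6, 4) · C(21, 14) = 15 · 116280 = 1744200. Avoidance count = 4686825 − 1744200 = 2942625.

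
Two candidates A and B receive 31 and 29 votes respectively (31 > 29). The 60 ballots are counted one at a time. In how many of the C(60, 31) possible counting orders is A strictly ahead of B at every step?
Strict-lead orderings = 3814986502092304

Total orderings of the 60 votes with 31 for A: C(60, 31) = 114449595062769120. By the Bertrand ballot formula (Cycle Lemma / reflection principle), the number of orderings in which A is strictly ahead of B throughout is (p − q)/(p + q) · C(p + q, p) = (31 − 29)/(31 + 29) · 114449595062769120 = 3814986502092304.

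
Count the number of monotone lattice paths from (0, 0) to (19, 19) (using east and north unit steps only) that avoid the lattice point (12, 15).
Number of paths = 29608590000

Total paths from (0, 0) to (19, 19): C(38, 19) = 35345263800. Paths through (12, 15): (paths (0, 0) → (12, 15)) × (paths (12, 15) → (19, 19)) = C(27, 12) · C(11, 7) = 17383860 · 330 = 5736673800. Avoidance count = 35345263800 − 5736673800 = 29608590000.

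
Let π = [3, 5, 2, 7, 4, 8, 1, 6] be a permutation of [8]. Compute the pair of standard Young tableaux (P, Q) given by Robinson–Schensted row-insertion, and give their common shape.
P = [1, 4, 6, 8] / [2, 5, 7] / [3];  Q = [1, 2, 4, 6] / [3, 5, 8] / [7];  common shape = (4, 3, 1)

Row-insert the values π_1, π_2, … into P one at a time, bumping the leftmost entry strictly greater than the inserted value down to the next row. The recording tableau Q records, in position (i, j), the step at which that cell was added to P.
  Insert 3 (step 1): P = [3];  Q = [1]
  Insert 5 (step 2): P = [3, 5];  Q = [1, 2]
  Insert 2 (step 3): P = [2, 5] / [3];  Q = [1, 2] / [3]
  Insert 7 (step 4): P = [2, 5, 7] / [3];  Q = [1, 2, 4] / [3]
  Insert 4 (step 5): P = [2, 4, 7] / [3, 5];  Q = [1, 2, 4] / [3, 5]
  Insert 8 (step 6): P = [2, 4, 7, 8] / [3, 5];  Q = [1, 2, 4, 6] / [3, 5]
  Insert 1 (step 7): P = [1, 4, 7, 8] / [2, 5] / [3];  Q = [1, 2, 4, 6] / [3, 5] / [7]
  Insert 6 (step 8): P = [1, 4, 6, 8] / [2, 5, 7] / [3];  Q = [1, 2, 4, 6] / [3, 5, 8] / [7]
Final shape: (4, 3, 1).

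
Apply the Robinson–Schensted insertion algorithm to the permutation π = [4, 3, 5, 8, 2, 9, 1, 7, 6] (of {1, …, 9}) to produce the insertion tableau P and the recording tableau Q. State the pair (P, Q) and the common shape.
P = [1, 5, 6, 9] / [2, 7] / [3, 8] / [4];  Q = [1, 3, 4, 6] / [2, 8] / [5, 9] / [7];  common shape = (4, 2, 2, 1)

Row-insert the values π_1, π_2, … into P one at a time, bumping the leftmost entry strictly greater than the inserted value down to the next row. The recording tableau Q records, in position (i, j), the step at which that cell was added to P.
  Insert 4 (step 1): P = [4];  Q = [1]
  Insert 3 (step 2): P = [3] / [4];  Q = [1] / [2]
  Insert 5 (step 3): P = [3, 5] / [4];  Q = [1, 3] / [2]
  Insert 8 (step 4): P = [3, 5, 8] / [4];  Q = [1, 3, 4] / [2]
  Insert 2 (step 5): P = [2, 5, 8] / [3] / [4];  Q = [1, 3, 4] / [2] / [5]
  Insert 9 (step 6): P = [2, 5, 8, 9] / [3] / [4];  Q = [1, 3, 4, 6] / [2] / [5]
  Insert 1 (step 7): P = [1, 5, 8, 9] / [2] / [3] / [4];  Q = [1, 3, 4, 6] / [2] / [5] / [7]
  Insert 7 (step 8): P = [1, 5, 7, 9] / [2, 8] / [3] / [4];  Q = [1, 3, 4, 6] / [2, 8] / [5] / [7]
  Insert 6 (step 9): P = [1, 5, 6, 9] / [2, 7] / [3, 8] / [4];  Q = [1, 3, 4, 6] / [2, 8] / [5, 9] / [7]
Final shape: (4, 2, 2, 1).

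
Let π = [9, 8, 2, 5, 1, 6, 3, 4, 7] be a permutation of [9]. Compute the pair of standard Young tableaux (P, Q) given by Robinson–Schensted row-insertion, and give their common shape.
P = [1, 3, 4, 7] / [2, 5, 6] / [8] / [9];  Q = [1, 4, 6, 9] / [2, 7, 8] / [3] / [5];  common shape = (4, 3, 1, 1)

Row-insert the values π_1, π_2, … into P one at a time, bumping the leftmost entry strictly greater than the inserted value down to the next row. The recording tableau Q records, in position (i, j), the step at which that cell was added to P.
  Insert 9 (step 1): P = [9];  Q = [1]
  Insert 8 (step 2): P = [8] / [9];  Q = [1] / [2]
  Insert 2 (step 3): P = [2] / [8] / [9];  Q = [1] / [2] / [3]
  Insert 5 (step 4): P = [2, 5] / [8] / [9];  Q = [1, 4] / [2] / [3]
  Insert 1 (step 5): P = [1, 5] / [2] / [8] / [9];  Q = [1, 4] / [2] / [3] / [5]
  Insert 6 (step 6): P = [1, 5, 6] / [2] / [8] / [9];  Q = [1, 4, 6] / [2] / [3] / [5]
  Insert 3 (step 7): P = [1, 3, 6] / [2, 5] / [8] / [9];  Q = [1, 4, 6] / [2, 7] / [3] / [5]
  Insert 4 (step 8): P = [1, 3, 4] / [2, 5, 6] / [8] / [9];  Q = [1, 4, 6] / [2, 7, 8] / [3] / [5]
  Insert 7 (step 9): P = [1, 3, 4, 7] / [2, 5, 6] / [8] / [9];  Q = [1, 4, 6, 9] / [2, 7, 8] / [3] / [5]
Final shape: (4, 3, 1, 1).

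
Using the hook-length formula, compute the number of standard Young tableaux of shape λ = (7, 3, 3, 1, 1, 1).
# SYT of shape (7, 3, 3, 1, 1, 1) = 429000

Hook-length formula: f^λ = n! / Π hook(c), product over all cells c of the Young diagram. For λ = (7, 3, 3, 1, 1, 1), n = 16 boxes. Hook lengths by row (left-to-right, top-to-bottom): [12, 8, 7, 4, 3, 2, 1]; [7, 3, 2]; [6, 2, 1]; [3]; [2]; [1]. Product of hooks = 48771072. So f^λ = 16! / 48771072 = 20922789888000 / 48771072 = 429000.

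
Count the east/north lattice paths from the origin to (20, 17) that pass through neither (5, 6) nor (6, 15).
Number of paths = 12329925510

Inclusion–exclusion. Total paths: C(37, 20) = 15905368710. Through P₁: C(11, 5)·C(26, 15) = 3569485920. Through P₂: C(21, 6)·C(16, 14) = 6511680. Since P₁ is strictly southwest of P₂, a monotone path through both must visit P₁ then P₂; paths through both = C(11, 5)·C(10, 1)·C(16, 14) = 554400. Avoid both = 15905368710 − 3569485920 − 6511680 + 554400 = 12329925510.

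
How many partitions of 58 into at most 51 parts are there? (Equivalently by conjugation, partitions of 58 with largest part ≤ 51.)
p(58, parts ≤ 51) = 715190

Use the recurrence p(n, m) = p(n, m−1) + p(n−m, m): either the largest part is < m (count p(n, m−1)) or the largest part is exactly m (remove one copy of m, count p(n−m, m)). With p(0, ·) = 1 this gives p(58, parts ≤ 51) = 715190. (By conjugating Young diagrams, this also counts partitions of 58 into at most 51 parts.)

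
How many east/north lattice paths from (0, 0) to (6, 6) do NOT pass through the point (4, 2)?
Number of paths = 699

Total paths from (0, 0) to (6, 6): C(12, 6) = 924. Paths through (4, 2): (paths (0, 0) → (4, 2)) × (paths (4, 2) → (6, 6)) = C(6, 4) · C(6, 2) = 15 · 15 = 225. Avoidance count = 924 − 225 = 699.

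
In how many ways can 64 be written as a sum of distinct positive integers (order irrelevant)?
q(64) = 16444

A partition into distinct parts is a strictly decreasing sequence summing to n. The recurrence d(n, m) = d(n, m−1) + d(n−m, m−1) (use part m at most once) with q(n) = d(n, n) gives q(64) = 16444. (Euler's theorem: # distinct-part partitions = # odd-part partitions.)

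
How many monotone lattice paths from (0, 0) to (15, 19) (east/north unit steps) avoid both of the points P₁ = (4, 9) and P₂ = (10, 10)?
Number of paths = 1243914078

Inclusion–exclusion. Total paths: C(34, 15) = 1855967520. Through P₁: C(13, 4)·C(21, 11) = 252191940. Through P₂: C(20, 10)·C(14, 5) = 369881512. Since P₁ is strictly southwest of P₂, a monotone path through both must visit P₁ then P₂; paths through both = C(13, 4)·C(7, 6)·C(14, 5) = 10020010. Avoid both = 1855967520 − 252191940 − 369881512 + 10020010 = 1243914078.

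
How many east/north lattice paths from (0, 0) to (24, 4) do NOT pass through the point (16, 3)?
Number of paths = 11754

Total paths from (0, 0) to (24, 4): C(28, 24) = 20475. Paths through (16, 3): (paths (0, 0) → (16, 3)) × (paths (16, 3) → (24, 4)) = C(19, 16) · C(9, 8) = 969 · 9 = 8721. Avoidance count = 20475 − 8721 = 11754.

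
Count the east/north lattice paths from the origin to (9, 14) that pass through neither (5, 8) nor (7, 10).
Number of paths = 371030

Inclusion–exclusion. Total paths: C(23, 9) = 817190. Through P₁: C(13, 5)·C(10, 4) = 270270. Through P₂: C(17, 7)·C(6, 2) = 291720. Since P₁ is strictly southwest of P₂, a monotone path through both must visit P₁ then P₂; paths through both = C(13, 5)·C(4, 2)·C(6, 2) = 115830. Avoid both = 817190 − 270270 − 291720 + 115830 = 371030.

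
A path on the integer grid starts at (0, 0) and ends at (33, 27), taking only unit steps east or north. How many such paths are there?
Number of paths = 88004802264174740

A monotone lattice path from (0, 0) to (33, 27) consists of 33 east steps and 27 north steps in some order, so it is determined by which 33 of the 60 steps are east. The count is C(60, 33) = 88004802264174740.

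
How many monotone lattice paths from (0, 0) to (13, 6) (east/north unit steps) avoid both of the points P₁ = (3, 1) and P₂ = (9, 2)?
Number of paths = 13230

Inclusion–exclusion. Total paths: C(19, 13) = 27132. Through P₁: C(4, 3)·C(15, 10) = 12012. Through P₂: C(11, 9)·C(8, 4) = 3850. Since P₁ is strictly southwest of P₂, a monotone path through both must visit P₁ then P₂; paths through both = C(4, 3)·C(7, 6)·C(8, 4) = 1960. Avoid both = 27132 − 12012 − 3850 + 1960 = 13230.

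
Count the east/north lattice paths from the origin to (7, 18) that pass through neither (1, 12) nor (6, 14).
Number of paths = 276253

Inclusion–exclusion. Total paths: C(25, 7) = 480700. Through P₁: C(13, 1)·C(12, 6) = 12012. Through P₂: C(20, 6)·C(5, 1) = 193800. Since P₁ is strictly southwest of P₂, a monotone path through both must visit P₁ then P₂; paths through both = C(13, 1)·C(7, 5)·C(5, 1) = 1365. Avoid both = 480700 − 12012 − 193800 + 1365 = 276253.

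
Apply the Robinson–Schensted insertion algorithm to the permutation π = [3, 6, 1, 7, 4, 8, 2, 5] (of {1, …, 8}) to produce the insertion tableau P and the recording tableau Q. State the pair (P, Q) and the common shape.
P = [1, 2, 5, 8] / [3, 4, 7] / [6];  Q = [1, 2, 4, 6] / [3, 5, 8] / [7];  common shape = (4, 3, 1)

Row-insert the values π_1, π_2, … into P one at a time, bumping the leftmost entry strictly greater than the inserted value down to the next row. The recording tableau Q records, in position (i, j), the step at which that cell was added to P.
  Insert 3 (step 1): P = [3];  Q = [1]
  Insert 6 (step 2): P = [3, 6];  Q = [1, 2]
  Insert 1 (step 3): P = [1, 6] / [3];  Q = [1, 2] / [3]
  Insert 7 (step 4): P = [1, 6, 7] / [3];  Q = [1, 2, 4] / [3]
  Insert 4 (step 5): P = [1, 4, 7] / [3, 6];  Q = [1, 2, 4] / [3, 5]
  Insert 8 (step 6): P = [1, 4, 7, 8] / [3, 6];  Q = [1, 2, 4, 6] / [3, 5]
  Insert 2 (step 7): P = [1, 2, 7, 8] / [3, 4] / [6];  Q = [1, 2, 4, 6] / [3, 5] / [7]
  Insert 5 (step 8): P = [1, 2, 5, 8] / [3, 4, 7] / [6];  Q = [1, 2, 4, 6] / [3, 5, 8] / [7]
Final shape: (4, 3, 1).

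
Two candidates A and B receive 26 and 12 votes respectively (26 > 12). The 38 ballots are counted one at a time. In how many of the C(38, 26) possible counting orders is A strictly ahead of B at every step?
Strict-lead orderings = 997490844

Total orderings of the 38 votes with 26 for A: C(38, 26) = 2707475148. By the Bertrand ballot formula (Cycle Lemma / reflection principle), the number of orderings in which A is strictly ahead of B throughout is (p − q)/(p + q) · C(p + q, p) = (26 − 12)/(26 + 12) · 2707475148 = 997490844.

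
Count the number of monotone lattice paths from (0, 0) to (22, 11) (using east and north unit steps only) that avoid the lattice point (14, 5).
Number of paths = 158617836

Total paths from (0, 0) to (22, 11): C(33, 22) = 193536720. Paths through (14, 5): (paths (0, 0) → (14, 5)) × (paths (14, 5) → (22, 11)) = C(19, 14) · C(14, 8) = 11628 · 3003 = 34918884. Avoidance count = 193536720 − 34918884 = 158617836.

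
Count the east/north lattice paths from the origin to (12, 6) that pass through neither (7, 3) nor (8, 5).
Number of paths = 7209

Inclusion–exclusion. Total paths: C(18, 12) = 18564. Through P₁: C(10, 7)·C(8, 5) = 6720. Through P₂: C(13, 8)·C(5, 4) = 6435. Since P₁ is strictly southwest of P₂, a monotone path through both must visit P₁ then P₂; paths through both = C(10, 7)·C(3, 1)·C(5, 4) = 1800. Avoid both = 18564 − 6720 − 6435 + 1800 = 7209.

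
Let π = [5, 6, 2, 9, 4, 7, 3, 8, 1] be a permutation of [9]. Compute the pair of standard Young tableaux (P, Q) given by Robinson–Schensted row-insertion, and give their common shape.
P = [1, 3, 7, 8] / [2, 6, 9] / [4] / [5];  Q = [1, 2, 4, 8] / [3, 5, 6] / [7] / [9];  common shape = (4, 3, 1, 1)

Row-insert the values π_1, π_2, … into P one at a time, bumping the leftmost entry strictly greater than the inserted value down to the next row. The recording tableau Q records, in position (i, j), the step at which that cell was added to P.
  Insert 5 (step 1): P = [5];  Q = [1]
  Insert 6 (step 2): P = [5, 6];  Q = [1, 2]
  Insert 2 (step 3): P = [2, 6] / [5];  Q = [1, 2] / [3]
  Insert 9 (step 4): P = [2, 6, 9] / [5];  Q = [1, 2, 4] / [3]
  Insert 4 (step 5): P = [2, 4, 9] / [5, 6];  Q = [1, 2, 4] / [3, 5]
  Insert 7 (step 6): P = [2, 4, 7] / [5, 6, 9];  Q = [1, 2, 4] / [3, 5, 6]
  Insert 3 (step 7): P = [2, 3, 7] / [4, 6, 9] / [5];  Q = [1, 2, 4] / [3, 5, 6] / [7]
  Insert 8 (step 8): P = [2, 3, 7, 8] / [4, 6, 9] / [5];  Q = [1, 2, 4, 8] / [3, 5, 6] / [7]
  Insert 1 (step 9): P = [1, 3, 7, 8] / [2, 6, 9] / [4] / [5];  Q = [1, 2, 4, 8] / [3, 5, 6] / [7] / [9]
Final shape: (4, 3, 1, 1).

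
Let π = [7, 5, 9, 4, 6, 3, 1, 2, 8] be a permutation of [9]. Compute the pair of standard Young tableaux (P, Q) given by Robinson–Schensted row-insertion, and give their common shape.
P = [1, 2, 8] / [3, 6] / [4, 9] / [5] / [7];  Q = [1, 3, 9] / [2, 5] / [4, 8] / [6] / [7];  common shape = (3, 2, 2, 1, 1)

Row-insert the values π_1, π_2, … into P one at a time, bumping the leftmost entry strictly greater than the inserted value down to the next row. The recording tableau Q records, in position (i, j), the step at which that cell was added to P.
  Insert 7 (step 1): P = [7];  Q = [1]
  Insert 5 (step 2): P = [5] / [7];  Q = [1] / [2]
  Insert 9 (step 3): P = [5, 9] / [7];  Q = [1, 3] / [2]
  Insert 4 (step 4): P = [4, 9] / [5] / [7];  Q = [1, 3] / [2] / [4]
  Insert 6 (step 5): P = [4, 6] / [5, 9] / [7];  Q = [1, 3] / [2, 5] / [4]
  Insert 3 (step 6): P = [3, 6] / [4, 9] / [5] / [7];  Q = [1, 3] / [2, 5] / [4] / [6]
  Insert 1 (step 7): P = [1, 6] / [3, 9] / [4] / [5] / [7];  Q = [1, 3] / [2, 5] / [4] / [6] / [7]
  Insert 2 (step 8): P = [1, 2] / [3, 6] / [4, 9] / [5] / [7];  Q = [1, 3] / [2, 5] / [4, 8] / [6] / [7]
  Insert 8 (step 9): P = [1, 2, 8] / [3, 6] / [4, 9] / [5] / [7];  Q = [1, 3, 9] / [2, 5] / [4, 8] / [6] / [7]
Final shape: (3, 2, 2, 1, 1).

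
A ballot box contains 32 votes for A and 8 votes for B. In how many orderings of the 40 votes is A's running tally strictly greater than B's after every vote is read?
Strict-lead orderings = 46142811

Total orderings of the 40 votes with 32 for A: C(40, 32) = 76904685. By the Bertrand ballot formula (Cycle Lemma / reflection principle), the number of orderings in which A is strictly ahead of B throughout is (p − q)/(p + q) · C(p + q, p) = (32 − 8)/(32 + 8) · 76904685 = 46142811.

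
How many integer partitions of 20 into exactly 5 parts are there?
p(20, 5 parts) = 84

Partitions of n into exactly k parts are in bijection with partitions of n − k into at most k parts (subtract 1 from each part). So p(20, exactly 5) = p(15, parts ≤ 5). Computing via the recurrence p(m, j) = p(m, j−1) + p(m−j, j) gives 84.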